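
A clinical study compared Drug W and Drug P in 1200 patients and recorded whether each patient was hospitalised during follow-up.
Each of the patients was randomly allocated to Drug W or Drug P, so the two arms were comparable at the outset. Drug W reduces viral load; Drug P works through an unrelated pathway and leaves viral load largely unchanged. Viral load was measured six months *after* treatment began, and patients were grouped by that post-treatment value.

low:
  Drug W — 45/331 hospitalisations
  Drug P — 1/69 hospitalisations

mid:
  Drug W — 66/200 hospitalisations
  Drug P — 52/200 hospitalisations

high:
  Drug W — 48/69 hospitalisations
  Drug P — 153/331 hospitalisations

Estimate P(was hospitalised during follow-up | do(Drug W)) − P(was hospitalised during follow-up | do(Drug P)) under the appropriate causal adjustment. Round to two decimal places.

-0.08

The stratified and pooled comparisons disagree (Drug P wins within each viral load; Drug W wins overall), so the answer turns on the causal role of viral load.
Viral load is recorded after the drug and is itself shifted by it — it sits on the causal path from drug to outcome. Conditioning on a mediator would strip out part of the effect we want; the pooled comparison gives the total causal effect.
The causal difference is the pooled difference: 0.265 − 0.343 = -0.078.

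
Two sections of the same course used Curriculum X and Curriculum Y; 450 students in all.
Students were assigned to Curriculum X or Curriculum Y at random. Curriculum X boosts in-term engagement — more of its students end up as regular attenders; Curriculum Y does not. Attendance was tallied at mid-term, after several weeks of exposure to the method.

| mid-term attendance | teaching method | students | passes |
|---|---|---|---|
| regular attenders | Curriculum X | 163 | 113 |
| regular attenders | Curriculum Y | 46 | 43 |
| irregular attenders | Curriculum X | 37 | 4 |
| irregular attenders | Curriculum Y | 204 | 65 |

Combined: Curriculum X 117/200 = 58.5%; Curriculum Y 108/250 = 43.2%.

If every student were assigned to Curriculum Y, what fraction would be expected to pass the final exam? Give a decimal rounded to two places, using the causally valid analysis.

Mid-term attendance here is a post-treatment variable shaped by the teaching method; conditioning on it would introduce bias rather than remove it. The overall comparison is the causal one.
So P(outcome | do(Curriculum Y)) is just the pooled rate for Curriculum Y: 108/250 = 0.432.

0.43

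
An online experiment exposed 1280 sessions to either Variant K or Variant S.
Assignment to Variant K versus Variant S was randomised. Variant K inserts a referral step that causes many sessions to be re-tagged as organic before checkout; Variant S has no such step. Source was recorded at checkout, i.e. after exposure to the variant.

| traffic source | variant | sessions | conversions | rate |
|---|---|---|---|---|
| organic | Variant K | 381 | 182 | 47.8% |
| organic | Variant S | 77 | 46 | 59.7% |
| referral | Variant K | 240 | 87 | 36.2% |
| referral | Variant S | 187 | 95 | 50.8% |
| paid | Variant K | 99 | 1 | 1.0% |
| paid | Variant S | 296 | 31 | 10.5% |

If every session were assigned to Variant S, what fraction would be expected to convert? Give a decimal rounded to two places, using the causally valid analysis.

0.31

Within every traffic source level Variant S has the higher rate, yet pooled Variant K does — Simpson's reversal.
Stratifying would compare variants among sessions the variants themselves sorted into traffic source groups — a form of selection on an intermediate. The unconditioned pooled rates give the total causal effect.
So P(outcome | do(Variant S)) is just the pooled rate for Variant S: 172/560 = 0.307.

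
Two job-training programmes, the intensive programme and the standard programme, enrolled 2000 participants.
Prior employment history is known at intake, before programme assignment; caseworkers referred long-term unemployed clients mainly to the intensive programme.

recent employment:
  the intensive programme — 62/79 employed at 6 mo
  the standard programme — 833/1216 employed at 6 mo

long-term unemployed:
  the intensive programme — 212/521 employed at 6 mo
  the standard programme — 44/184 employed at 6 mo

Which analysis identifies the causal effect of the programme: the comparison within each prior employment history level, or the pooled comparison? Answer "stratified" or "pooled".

stratified

Since prior employment history is a pre-existing factor (not a product of the programme) and it affects the outcome on its own, it is a confounder. The stratified rates, not the pooled rate, identify the causal effect.
Within each level — recent employment: 78.5% vs 68.5%; long-term unemployed: 40.7% vs 23.9% — the intensive programme is higher every time.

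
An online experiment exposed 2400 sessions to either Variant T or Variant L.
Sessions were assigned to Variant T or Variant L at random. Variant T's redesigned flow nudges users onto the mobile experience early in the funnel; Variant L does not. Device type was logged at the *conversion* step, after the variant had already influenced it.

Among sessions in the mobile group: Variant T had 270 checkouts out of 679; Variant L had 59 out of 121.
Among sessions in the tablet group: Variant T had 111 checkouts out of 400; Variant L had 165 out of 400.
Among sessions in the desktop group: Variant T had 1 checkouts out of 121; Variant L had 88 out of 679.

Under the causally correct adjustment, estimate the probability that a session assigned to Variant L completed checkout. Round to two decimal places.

0.26

The stratified and pooled comparisons disagree (Variant L wins within each device type; Variant T wins overall), so the answer turns on the causal role of device type.
Device type is downstream of the variant. One should not condition on a consequence of treatment, so the overall rates are the right comparison.
So P(outcome | do(Variant L)) is just the pooled rate for Variant L: 312/1200 = 0.260.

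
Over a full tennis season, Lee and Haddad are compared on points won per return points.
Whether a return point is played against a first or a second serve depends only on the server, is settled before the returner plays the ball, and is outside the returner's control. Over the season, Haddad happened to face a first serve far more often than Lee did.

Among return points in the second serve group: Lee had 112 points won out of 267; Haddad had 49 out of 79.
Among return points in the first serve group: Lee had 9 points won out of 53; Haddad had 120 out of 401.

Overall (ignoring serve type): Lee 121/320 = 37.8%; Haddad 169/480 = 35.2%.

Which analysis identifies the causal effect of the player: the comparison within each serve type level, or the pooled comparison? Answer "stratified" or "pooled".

Haddad is higher inside every serve type stratum but Lee is higher in aggregate. Whether to stratify depends on how serve type relates to the player.
Serve type differs across players for reasons unrelated to any effect of the player itself, and it separately predicts the outcome — a classic confounder. We must compare within serve type levels.
Within each level — second serve: 41.9% vs 62.0%; first serve: 17.0% vs 29.9% — Haddad is higher every time.

stratified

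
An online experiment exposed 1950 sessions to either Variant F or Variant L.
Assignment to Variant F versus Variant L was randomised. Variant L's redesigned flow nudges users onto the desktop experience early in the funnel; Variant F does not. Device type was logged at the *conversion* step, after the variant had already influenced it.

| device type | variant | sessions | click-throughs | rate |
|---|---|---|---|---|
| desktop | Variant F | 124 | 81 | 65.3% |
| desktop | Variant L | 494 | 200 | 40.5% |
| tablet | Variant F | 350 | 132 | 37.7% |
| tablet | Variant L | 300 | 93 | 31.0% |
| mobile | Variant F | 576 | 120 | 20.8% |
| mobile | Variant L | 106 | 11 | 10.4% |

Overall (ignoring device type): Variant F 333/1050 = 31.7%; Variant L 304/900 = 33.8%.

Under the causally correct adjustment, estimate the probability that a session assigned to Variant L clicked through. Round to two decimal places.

0.34

The device type-specific comparison favours Variant F throughout, but the pooled figures favour Variant L. The question is whether to condition on device type.
The distribution of device type is itself part of what the variant does — it is an intermediate outcome. Holding it fixed would remove that part of the effect; the total effect is the pooled difference.
So P(outcome | do(Variant L)) is just the pooled rate for Variant L: 304/900 = 0.338.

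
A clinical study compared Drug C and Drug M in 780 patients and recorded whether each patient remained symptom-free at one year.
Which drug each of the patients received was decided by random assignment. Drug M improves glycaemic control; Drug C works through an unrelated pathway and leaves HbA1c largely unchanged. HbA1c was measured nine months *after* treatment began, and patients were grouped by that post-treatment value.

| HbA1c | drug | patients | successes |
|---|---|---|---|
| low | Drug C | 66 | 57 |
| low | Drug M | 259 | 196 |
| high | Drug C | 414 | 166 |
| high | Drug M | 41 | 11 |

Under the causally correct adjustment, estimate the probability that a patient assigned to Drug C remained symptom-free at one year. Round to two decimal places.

Within every HbA1c level Drug C has the higher rate, yet pooled Drug M does — Simpson's reversal.
Stratifying would compare drugs among patients the drugs themselves sorted into HbA1c groups — a form of selection on an intermediate. The unconditioned pooled rates give the total causal effect.
So P(outcome | do(Drug C)) is just the pooled rate for Drug C: 223/480 = 0.465.

0.46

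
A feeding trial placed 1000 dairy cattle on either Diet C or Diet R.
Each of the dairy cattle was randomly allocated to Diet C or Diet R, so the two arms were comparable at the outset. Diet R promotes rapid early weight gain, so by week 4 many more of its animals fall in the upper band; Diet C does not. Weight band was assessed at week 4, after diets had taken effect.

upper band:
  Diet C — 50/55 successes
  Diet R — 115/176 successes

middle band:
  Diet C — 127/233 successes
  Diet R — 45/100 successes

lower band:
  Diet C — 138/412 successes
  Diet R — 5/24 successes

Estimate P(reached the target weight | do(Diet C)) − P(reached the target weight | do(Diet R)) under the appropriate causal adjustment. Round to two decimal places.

The week-4 weight band-specific comparison favours Diet C throughout, but the pooled figures favour Diet R. The question is whether to condition on week-4 weight band.
Week-4 weight band is recorded after the diet and is itself shifted by it — it sits on the causal path from diet to outcome. Conditioning on a mediator would strip out part of the effect we want; the pooled comparison gives the total causal effect.
The causal difference is the pooled difference: 0.450 − 0.550 = -0.100.

-0.10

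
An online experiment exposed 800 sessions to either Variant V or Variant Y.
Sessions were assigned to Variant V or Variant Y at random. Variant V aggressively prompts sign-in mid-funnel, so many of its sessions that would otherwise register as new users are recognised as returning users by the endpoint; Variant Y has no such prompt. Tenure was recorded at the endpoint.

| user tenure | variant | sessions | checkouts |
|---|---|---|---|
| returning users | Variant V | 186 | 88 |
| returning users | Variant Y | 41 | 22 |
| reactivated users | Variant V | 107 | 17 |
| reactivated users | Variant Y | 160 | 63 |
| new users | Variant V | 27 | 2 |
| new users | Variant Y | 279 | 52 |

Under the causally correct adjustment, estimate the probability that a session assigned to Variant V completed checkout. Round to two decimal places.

0.33

The stratified and pooled comparisons disagree (Variant Y wins within each user tenure; Variant V wins overall), so the answer turns on the causal role of user tenure.
User tenure lies on the pathway variant → user tenure → outcome, so adjusting for it blocks the indirect effect. For the total causal effect of variant, use the unadjusted pooled rates.
So P(outcome | do(Variant V)) is just the pooled rate for Variant V: 107/320 = 0.334.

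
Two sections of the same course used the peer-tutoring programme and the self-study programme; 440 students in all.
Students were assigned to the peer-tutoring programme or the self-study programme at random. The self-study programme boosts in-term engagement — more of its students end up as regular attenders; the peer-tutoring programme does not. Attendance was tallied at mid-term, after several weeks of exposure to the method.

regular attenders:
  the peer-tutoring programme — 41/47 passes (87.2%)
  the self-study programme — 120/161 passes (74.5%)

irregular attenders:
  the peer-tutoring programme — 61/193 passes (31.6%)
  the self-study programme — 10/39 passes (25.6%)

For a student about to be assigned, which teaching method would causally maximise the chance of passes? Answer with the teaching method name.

Stratifying would compare teaching methods among students the teaching methods themselves sorted into mid-term attendance groups — a form of selection on an intermediate. The unconditioned pooled rates give the total causal effect.
Pooled: the peer-tutoring programme 42.5% vs the self-study programme 65.0%; the self-study programme is higher overall.

the self-study programme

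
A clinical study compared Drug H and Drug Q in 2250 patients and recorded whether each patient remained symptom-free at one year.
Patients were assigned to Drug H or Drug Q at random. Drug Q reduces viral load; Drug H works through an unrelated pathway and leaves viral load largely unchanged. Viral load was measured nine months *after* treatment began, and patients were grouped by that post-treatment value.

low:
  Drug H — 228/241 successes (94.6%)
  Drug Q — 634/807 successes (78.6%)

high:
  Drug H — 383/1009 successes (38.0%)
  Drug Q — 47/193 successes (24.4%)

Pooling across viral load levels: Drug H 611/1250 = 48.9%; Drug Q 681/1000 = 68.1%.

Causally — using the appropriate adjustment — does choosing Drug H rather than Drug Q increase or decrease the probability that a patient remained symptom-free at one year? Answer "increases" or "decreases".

decreases

Viral load here is a post-treatment variable shaped by the drug; conditioning on it would introduce bias rather than remove it. The overall comparison is the causal one.
Pooled: Drug H 48.9% vs Drug Q 68.1%; Drug Q is higher overall.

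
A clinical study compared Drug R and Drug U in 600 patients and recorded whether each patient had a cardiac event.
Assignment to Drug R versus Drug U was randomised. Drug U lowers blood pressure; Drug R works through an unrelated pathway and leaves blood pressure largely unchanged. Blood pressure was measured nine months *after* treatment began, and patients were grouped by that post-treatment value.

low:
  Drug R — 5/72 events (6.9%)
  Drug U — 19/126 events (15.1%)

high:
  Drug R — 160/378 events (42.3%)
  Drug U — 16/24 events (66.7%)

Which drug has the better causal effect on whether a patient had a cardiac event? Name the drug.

Because the drug influences blood pressure, blood pressure is a post-treatment mediator, not a confounder. Stratifying on it would bias the estimate; the causal effect is the crude pooled difference.
Pooled: Drug R 36.7% vs Drug U 23.3%; Drug U is lower overall.

Drug U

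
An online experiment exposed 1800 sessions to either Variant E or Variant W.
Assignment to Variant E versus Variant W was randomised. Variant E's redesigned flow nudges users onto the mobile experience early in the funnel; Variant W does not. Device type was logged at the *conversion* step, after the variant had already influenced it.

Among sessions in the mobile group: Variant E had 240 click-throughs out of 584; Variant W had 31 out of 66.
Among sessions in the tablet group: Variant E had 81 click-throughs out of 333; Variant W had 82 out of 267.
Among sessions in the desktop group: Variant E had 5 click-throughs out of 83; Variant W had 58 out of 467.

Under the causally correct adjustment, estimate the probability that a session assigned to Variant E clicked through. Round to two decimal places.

Device type here is a post-treatment variable shaped by the variant; conditioning on it would introduce bias rather than remove it. The overall comparison is the causal one.
So P(outcome | do(Variant E)) is just the pooled rate for Variant E: 326/1000 = 0.326.

0.33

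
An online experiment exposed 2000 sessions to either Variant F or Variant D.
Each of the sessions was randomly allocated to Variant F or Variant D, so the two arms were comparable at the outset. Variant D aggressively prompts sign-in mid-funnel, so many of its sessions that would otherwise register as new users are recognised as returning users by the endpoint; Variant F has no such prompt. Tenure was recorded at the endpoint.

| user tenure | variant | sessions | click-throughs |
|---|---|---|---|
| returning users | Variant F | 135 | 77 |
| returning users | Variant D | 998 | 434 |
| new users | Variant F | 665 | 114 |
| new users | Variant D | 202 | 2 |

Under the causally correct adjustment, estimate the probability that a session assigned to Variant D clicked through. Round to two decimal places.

0.36

User tenure is downstream of the variant. One should not condition on a consequence of treatment, so the overall rates are the right comparison.
So P(outcome | do(Variant D)) is just the pooled rate for Variant D: 436/1200 = 0.363.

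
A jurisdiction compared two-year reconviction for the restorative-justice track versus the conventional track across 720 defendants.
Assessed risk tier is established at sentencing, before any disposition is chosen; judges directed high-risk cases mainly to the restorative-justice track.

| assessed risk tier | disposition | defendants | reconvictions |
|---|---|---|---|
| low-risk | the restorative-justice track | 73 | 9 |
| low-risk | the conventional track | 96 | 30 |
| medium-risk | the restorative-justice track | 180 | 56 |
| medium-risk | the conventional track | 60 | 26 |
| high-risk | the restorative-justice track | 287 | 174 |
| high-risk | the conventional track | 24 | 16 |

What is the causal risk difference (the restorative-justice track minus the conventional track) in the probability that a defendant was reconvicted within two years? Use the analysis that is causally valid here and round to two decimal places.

-0.11

Assessed risk tier satisfies the back-door criterion: it is not a descendant of the disposition, and it blocks the spurious path from disposition to outcome. Adjusting for it (i.e., using the within-assessed risk tier rates) gives the causal effect.
Adjusting over the population distribution of assessed risk tier: 0.235·(0.123−0.312) + 0.333·(0.311−0.433) + 0.432·(0.606−0.667) = -0.111.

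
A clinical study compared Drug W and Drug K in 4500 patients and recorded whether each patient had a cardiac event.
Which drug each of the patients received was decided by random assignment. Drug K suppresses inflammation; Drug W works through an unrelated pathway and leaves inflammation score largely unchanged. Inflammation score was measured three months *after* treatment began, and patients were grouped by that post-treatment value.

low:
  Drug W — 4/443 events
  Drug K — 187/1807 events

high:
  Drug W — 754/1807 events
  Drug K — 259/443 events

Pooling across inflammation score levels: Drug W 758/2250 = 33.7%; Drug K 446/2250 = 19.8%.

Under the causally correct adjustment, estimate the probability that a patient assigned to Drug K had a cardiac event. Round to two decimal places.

0.20

Inflammation score lies on the pathway drug → inflammation score → outcome, so adjusting for it blocks the indirect effect. For the total causal effect of drug, use the unadjusted pooled rates.
So P(outcome | do(Drug K)) is just the pooled rate for Drug K: 446/2250 = 0.198.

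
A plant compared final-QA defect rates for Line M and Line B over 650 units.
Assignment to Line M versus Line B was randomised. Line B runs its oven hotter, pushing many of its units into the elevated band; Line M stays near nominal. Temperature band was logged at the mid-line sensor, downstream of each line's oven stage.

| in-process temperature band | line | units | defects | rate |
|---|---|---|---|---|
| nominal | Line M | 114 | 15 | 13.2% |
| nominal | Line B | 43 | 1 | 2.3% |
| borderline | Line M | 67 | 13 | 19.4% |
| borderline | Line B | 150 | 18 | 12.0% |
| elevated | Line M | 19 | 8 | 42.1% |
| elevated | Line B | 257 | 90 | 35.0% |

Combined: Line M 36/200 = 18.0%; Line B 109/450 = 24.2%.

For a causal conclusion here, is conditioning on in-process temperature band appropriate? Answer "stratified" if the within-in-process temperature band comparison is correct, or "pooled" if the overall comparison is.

pooled

Line B is lower inside every in-process temperature band stratum but Line M is lower in aggregate. Whether to stratify depends on how in-process temperature band relates to the line.
The distribution of in-process temperature band is itself part of what the line does — it is an intermediate outcome. Holding it fixed would remove that part of the effect; the total effect is the pooled difference.
Pooled: Line M 18.0% vs Line B 24.2%; Line M is lower overall.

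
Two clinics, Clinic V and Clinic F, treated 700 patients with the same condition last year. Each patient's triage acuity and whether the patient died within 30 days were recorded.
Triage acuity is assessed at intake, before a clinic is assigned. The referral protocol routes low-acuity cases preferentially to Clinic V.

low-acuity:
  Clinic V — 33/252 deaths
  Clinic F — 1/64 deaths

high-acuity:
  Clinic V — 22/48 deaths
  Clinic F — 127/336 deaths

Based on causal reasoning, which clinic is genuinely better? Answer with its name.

Clinic F

Triage acuity is set before the clinic has any effect — it is not caused by the clinic — and it independently drives the outcome. That makes it a confounder, so the causal comparison is within triage acuity levels.
Within each level — low-acuity: 13.1% vs 1.6%; high-acuity: 45.8% vs 37.8% — Clinic F is lower every time.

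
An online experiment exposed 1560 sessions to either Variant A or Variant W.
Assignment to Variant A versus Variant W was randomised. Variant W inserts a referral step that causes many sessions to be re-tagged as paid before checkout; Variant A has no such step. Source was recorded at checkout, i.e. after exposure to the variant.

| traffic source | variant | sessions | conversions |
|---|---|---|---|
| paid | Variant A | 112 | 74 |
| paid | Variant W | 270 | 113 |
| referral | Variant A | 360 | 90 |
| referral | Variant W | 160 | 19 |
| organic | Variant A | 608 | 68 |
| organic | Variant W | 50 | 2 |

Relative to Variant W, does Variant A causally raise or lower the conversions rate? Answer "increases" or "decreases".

decreases

The traffic source-specific comparison favours Variant A throughout, but the pooled figures favour Variant W. The question is whether to condition on traffic source.
Stratifying would compare variants among sessions the variants themselves sorted into traffic source groups — a form of selection on an intermediate. The unconditioned pooled rates give the total causal effect.
Pooled: Variant A 21.5% vs Variant W 27.9%; Variant W is higher overall.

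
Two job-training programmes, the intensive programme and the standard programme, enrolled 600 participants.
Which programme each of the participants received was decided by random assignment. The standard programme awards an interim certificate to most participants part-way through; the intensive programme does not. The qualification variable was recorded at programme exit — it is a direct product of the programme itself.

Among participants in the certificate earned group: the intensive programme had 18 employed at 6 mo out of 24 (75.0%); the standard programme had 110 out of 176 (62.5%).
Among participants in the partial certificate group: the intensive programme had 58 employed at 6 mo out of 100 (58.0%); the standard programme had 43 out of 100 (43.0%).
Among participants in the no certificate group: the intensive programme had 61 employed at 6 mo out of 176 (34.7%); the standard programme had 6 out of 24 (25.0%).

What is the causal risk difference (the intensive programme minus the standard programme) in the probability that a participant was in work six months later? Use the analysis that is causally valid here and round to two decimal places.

-0.07

Qualification attained during the programme lies on the pathway programme → qualification attained during the programme → outcome, so adjusting for it blocks the indirect effect. For the total causal effect of programme, use the unadjusted pooled rates.
The causal difference is the pooled difference: 0.457 − 0.530 = -0.073.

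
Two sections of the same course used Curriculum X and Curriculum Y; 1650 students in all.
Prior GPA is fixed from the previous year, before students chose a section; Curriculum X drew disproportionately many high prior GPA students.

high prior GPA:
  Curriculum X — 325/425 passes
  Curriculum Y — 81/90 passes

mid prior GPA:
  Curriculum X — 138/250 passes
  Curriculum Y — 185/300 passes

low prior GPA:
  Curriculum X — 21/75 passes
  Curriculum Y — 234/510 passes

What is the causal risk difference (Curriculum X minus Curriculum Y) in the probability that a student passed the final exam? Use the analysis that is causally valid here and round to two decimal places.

-0.13

Curriculum Y is higher inside every prior GPA band stratum but Curriculum X is higher in aggregate. Whether to stratify depends on how prior GPA band relates to the teaching method.
The imbalance in prior GPA band arose from how students were allocated, not from anything the teaching method did; and prior GPA band independently affects the outcome. The pooled gap is confounded — condition on prior GPA band.
Adjusting over the population distribution of prior GPA band: 0.312·(0.765−0.900) + 0.333·(0.552−0.617) + 0.355·(0.280−0.459) = -0.127.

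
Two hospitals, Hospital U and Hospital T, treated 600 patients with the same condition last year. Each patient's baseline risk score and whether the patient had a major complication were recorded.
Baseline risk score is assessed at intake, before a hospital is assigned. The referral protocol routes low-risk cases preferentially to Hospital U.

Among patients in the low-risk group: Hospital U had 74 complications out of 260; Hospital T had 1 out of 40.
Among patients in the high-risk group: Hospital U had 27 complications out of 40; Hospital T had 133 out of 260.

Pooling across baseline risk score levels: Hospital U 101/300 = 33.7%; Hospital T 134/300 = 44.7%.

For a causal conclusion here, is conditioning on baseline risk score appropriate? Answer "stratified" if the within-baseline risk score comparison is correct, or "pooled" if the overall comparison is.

stratified

The stratified and pooled comparisons disagree (Hospital T wins within each baseline risk score; Hospital U wins overall), so the answer turns on the causal role of baseline risk score.
Baseline risk score satisfies the back-door criterion: it is not a descendant of the hospital, and it blocks the spurious path from hospital to outcome. Adjusting for it (i.e., using the within-baseline risk score rates) gives the causal effect.
Within each level — low-risk: 28.5% vs 2.5%; high-risk: 67.5% vs 51.2% — Hospital T is lower every time.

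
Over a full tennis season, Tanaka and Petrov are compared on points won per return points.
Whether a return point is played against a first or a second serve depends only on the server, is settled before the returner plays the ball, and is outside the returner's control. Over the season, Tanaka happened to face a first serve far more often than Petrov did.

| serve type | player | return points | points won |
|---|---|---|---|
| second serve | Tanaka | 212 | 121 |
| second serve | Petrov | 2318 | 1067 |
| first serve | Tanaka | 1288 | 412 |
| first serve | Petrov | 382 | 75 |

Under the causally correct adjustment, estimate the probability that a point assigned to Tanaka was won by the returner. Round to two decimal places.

0.47

The stratified and pooled comparisons disagree (Tanaka wins within each serve type; Petrov wins overall), so the answer turns on the causal role of serve type.
Nothing the player does changes serve type; the imbalance is an allocation artefact. With serve type also predicting the outcome, the pooled figure is confounded, and the within-stratum comparison is the causal one.
Standardising Tanaka to the population serve type mix: 0.602·121/212 + 0.398·412/1288 = 0.471.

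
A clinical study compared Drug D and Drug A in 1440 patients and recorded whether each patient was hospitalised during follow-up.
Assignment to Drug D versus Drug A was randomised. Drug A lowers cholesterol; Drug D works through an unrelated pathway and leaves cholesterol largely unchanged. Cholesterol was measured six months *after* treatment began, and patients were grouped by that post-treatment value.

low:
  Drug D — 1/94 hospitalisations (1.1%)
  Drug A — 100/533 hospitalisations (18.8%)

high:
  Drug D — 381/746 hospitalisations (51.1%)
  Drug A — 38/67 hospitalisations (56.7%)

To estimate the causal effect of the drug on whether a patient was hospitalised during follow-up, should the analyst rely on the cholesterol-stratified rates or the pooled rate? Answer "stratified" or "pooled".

pooled

Cholesterol is downstream of the drug. One should not condition on a consequence of treatment, so the overall rates are the right comparison.
Pooled: Drug D 45.5% vs Drug A 23.0%; Drug A is lower overall.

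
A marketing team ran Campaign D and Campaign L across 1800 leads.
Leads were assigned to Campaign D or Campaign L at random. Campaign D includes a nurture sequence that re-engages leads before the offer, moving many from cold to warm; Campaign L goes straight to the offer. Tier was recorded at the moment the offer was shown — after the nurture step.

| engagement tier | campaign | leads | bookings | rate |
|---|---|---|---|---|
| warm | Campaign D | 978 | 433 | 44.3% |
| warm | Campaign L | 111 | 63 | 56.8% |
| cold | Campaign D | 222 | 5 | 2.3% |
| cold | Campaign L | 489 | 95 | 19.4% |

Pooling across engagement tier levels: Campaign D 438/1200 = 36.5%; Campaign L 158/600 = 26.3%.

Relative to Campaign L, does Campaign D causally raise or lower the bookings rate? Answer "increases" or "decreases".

increases

Engagement tier here is a post-treatment variable shaped by the campaign; conditioning on it would introduce bias rather than remove it. The overall comparison is the causal one.
Pooled: Campaign D 36.5% vs Campaign L 26.3%; Campaign D is higher overall.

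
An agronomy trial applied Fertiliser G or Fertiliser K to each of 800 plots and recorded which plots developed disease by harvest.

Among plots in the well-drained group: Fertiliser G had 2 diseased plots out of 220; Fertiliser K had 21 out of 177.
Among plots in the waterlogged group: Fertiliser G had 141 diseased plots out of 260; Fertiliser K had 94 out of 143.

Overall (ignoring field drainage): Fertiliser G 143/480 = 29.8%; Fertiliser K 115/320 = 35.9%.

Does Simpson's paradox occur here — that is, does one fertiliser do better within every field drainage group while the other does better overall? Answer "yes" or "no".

Within each field drainage level (well-drained 0.9% vs 11.9%; waterlogged 54.2% vs 65.7%), Fertiliser G has the lower rate every time. Pooled: 29.8% vs 35.9% — Fertiliser G has the lower rate overall. They agree.

no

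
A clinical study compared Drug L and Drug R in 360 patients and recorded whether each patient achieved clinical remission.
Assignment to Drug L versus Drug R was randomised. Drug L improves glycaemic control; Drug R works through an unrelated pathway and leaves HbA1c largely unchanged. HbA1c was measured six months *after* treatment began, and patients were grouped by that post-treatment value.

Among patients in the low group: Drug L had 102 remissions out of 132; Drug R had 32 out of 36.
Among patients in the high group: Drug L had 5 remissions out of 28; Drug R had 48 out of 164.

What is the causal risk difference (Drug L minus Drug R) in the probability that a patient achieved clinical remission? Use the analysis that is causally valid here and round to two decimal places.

+0.27

The distribution of HbA1c is itself part of what the drug does — it is an intermediate outcome. Holding it fixed would remove that part of the effect; the total effect is the pooled difference.
The causal difference is the pooled difference: 0.669 − 0.400 = +0.269.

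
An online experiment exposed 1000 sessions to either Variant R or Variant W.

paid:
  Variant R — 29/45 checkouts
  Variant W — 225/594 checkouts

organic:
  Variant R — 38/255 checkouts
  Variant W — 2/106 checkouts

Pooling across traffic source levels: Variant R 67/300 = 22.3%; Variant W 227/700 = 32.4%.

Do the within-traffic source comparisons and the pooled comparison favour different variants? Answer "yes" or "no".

yes

Within each traffic source level (paid 64.4% vs 37.9%; organic 14.9% vs 1.9%), Variant R has the higher rate every time. Pooled: 22.3% vs 32.4% — Variant W has the higher rate overall. The two comparisons disagree.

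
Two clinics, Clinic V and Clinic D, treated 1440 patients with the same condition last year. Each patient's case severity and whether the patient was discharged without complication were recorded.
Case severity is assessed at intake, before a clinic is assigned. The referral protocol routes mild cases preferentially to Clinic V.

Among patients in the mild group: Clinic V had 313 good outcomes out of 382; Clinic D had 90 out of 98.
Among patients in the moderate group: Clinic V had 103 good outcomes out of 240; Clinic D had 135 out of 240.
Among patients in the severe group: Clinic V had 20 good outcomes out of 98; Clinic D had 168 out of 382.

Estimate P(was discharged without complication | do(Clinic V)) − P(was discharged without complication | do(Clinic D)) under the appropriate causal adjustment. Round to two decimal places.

-0.16

The case severity-specific comparison favours Clinic D throughout, but the pooled figures favour Clinic V. The question is whether to condition on case severity.
The imbalance in case severity arose from how patients were allocated, not from anything the clinic did; and case severity independently affects the outcome. The pooled gap is confounded — condition on case severity.
Adjusting over the population distribution of case severity: 0.333·(0.819−0.918) + 0.333·(0.429−0.562) + 0.333·(0.204−0.440) = -0.156.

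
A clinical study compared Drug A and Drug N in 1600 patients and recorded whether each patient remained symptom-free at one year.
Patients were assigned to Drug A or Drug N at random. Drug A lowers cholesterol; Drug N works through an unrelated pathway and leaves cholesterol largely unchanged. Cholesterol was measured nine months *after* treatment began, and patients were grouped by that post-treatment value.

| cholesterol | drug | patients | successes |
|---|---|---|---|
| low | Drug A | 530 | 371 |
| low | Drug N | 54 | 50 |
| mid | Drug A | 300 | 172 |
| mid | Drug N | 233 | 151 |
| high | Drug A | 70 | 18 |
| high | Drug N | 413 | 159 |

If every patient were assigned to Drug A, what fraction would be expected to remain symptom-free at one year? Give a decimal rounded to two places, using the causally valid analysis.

The cholesterol-specific comparison favours Drug N throughout, but the pooled figures favour Drug A. The question is whether to condition on cholesterol.
Stratifying would compare drugs among patients the drugs themselves sorted into cholesterol groups — a form of selection on an intermediate. The unconditioned pooled rates give the total causal effect.
So P(outcome | do(Drug A)) is just the pooled rate for Drug A: 561/900 = 0.623.

0.62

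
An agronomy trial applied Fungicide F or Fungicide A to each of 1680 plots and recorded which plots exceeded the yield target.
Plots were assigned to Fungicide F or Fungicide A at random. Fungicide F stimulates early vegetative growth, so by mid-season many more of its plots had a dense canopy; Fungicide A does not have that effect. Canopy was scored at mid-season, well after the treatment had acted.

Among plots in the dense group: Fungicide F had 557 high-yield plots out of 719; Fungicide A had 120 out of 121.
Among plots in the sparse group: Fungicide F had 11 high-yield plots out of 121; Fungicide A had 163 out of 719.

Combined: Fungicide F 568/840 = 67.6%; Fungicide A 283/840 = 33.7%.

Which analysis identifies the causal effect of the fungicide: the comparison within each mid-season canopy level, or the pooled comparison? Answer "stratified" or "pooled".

pooled

Within every mid-season canopy level Fungicide A has the higher rate, yet pooled Fungicide F does — Simpson's reversal.
Mid-season canopy here is a post-treatment variable shaped by the fungicide; conditioning on it would introduce bias rather than remove it. The overall comparison is the causal one.
Pooled: Fungicide F 67.6% vs Fungicide A 33.7%; Fungicide F is higher overall.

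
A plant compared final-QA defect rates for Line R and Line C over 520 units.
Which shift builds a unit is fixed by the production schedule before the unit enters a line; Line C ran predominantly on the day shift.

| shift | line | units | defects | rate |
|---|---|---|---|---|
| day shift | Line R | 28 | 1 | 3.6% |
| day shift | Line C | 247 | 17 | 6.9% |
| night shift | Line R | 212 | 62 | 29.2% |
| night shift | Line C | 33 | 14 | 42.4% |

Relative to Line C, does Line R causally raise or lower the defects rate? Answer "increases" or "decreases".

Shift satisfies the back-door criterion: it is not a descendant of the line, and it blocks the spurious path from line to outcome. Adjusting for it (i.e., using the within-shift rates) gives the causal effect.
Within each level — day shift: 3.6% vs 6.9%; night shift: 29.2% vs 42.4% — Line R is lower every time.

decreases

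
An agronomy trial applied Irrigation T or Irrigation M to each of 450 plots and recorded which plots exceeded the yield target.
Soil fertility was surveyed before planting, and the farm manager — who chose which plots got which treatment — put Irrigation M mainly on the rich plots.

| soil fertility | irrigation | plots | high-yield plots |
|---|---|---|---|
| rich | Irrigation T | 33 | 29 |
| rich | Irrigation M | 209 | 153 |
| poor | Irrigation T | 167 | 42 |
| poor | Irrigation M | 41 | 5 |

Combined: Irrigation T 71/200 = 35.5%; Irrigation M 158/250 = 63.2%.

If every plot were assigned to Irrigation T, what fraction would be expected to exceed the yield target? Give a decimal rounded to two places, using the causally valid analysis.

Irrigation T is higher inside every soil fertility stratum but Irrigation M is higher in aggregate. Whether to stratify depends on how soil fertility relates to the irrigation.
Soil fertility is set before the irrigation has any effect — it is not caused by the irrigation — and it independently drives the outcome. That makes it a confounder, so the causal comparison is within soil fertility levels.
Standardising Irrigation T to the population soil fertility mix: 0.538·29/33 + 0.462·42/167 = 0.589.

0.59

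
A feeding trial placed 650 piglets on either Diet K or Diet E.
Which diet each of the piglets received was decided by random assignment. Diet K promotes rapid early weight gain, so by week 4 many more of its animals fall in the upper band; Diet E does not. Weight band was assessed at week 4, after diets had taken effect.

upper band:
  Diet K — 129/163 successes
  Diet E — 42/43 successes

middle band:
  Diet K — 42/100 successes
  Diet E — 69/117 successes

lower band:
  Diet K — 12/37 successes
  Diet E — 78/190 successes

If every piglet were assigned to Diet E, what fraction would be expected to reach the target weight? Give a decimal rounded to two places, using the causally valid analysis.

0.54

The distribution of week-4 weight band is itself part of what the diet does — it is an intermediate outcome. Holding it fixed would remove that part of the effect; the total effect is the pooled difference.
So P(outcome | do(Diet E)) is just the pooled rate for Diet E: 189/350 = 0.540.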